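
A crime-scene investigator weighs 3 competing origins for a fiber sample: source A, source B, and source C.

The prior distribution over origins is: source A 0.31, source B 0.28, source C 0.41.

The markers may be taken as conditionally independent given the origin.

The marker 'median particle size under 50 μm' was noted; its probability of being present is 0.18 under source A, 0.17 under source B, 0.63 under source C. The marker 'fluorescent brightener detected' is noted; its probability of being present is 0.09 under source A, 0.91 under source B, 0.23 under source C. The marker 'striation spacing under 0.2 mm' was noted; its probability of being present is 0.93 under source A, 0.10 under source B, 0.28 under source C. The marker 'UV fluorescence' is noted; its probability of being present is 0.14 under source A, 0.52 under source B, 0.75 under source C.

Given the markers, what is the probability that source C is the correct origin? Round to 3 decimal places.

Multiply each prior by the joint likelihood of the marker pattern:
  source A: 0.31 × 0.18 × 0.09 × 0.93 × 0.14 = 0.00065386
  source B: 0.28 × 0.17 × 0.91 × 0.10 × 0.52 = 0.0022524
  source C: 0.41 × 0.63 × 0.23 × 0.28 × 0.75 = 0.012476
The unnormalized weights sum to 0.015382.
P(source C | evidence) = 0.012476 / 0.015382 ≈ 0.811.

0.811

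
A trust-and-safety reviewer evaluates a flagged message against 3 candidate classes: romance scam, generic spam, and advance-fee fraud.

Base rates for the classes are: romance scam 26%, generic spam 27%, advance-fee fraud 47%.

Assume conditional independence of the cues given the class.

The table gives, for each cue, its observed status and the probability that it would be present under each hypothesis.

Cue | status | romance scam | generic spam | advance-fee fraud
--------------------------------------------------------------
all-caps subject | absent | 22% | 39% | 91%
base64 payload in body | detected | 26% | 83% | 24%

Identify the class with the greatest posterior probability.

generic spam

For each hypothesis, the unnormalized posterior weight is prior × product of the cue likelihoods (using 1 − P(present | H) for each absent cue):
  romance scam: 0.26 × (1 − 0.22) × 0.26 = 0.052728
  generic spam: 0.27 × (1 − 0.39) × 0.83 = 0.1367
  advance-fee fraud: 0.47 × (1 − 0.91) × 0.24 = 0.010152
The unnormalized weights sum to 0.19958.
P(romance scam | evidence) ≈ 0.052728 / 0.19958 ≈ 0.264
P(generic spam | evidence) ≈ 0.1367 / 0.19958 ≈ 0.685
P(advance-fee fraud | evidence) ≈ 0.010152 / 0.19958 ≈ 0.051
The largest is 0.685, so generic spam is most probable.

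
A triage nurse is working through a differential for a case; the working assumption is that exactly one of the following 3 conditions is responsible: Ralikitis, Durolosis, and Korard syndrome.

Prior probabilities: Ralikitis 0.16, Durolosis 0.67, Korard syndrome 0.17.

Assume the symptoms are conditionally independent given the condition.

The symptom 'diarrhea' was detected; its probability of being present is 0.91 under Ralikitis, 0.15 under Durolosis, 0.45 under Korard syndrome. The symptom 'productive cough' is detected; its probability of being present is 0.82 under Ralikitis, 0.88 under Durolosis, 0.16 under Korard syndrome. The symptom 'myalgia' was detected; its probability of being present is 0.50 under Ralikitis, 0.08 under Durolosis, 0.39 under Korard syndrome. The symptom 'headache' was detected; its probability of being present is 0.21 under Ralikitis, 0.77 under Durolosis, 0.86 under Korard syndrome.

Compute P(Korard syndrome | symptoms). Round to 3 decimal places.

By Bayes' rule with conditional independence, the unnormalized weight for each hypothesis is prior × ∏ likelihoods:
  Ralikitis: 0.16 × 0.91 × 0.82 × 0.50 × 0.21 = 0.012536
  Durolosis: 0.67 × 0.15 × 0.88 × 0.08 × 0.77 = 0.0054479
  Korard syndrome: 0.17 × 0.45 × 0.16 × 0.39 × 0.86 = 0.0041053
Marginal likelihood of the evidence = 0.022089.
P(Korard syndrome | evidence) = 0.0041053 / 0.022089 ≈ 0.186.

0.186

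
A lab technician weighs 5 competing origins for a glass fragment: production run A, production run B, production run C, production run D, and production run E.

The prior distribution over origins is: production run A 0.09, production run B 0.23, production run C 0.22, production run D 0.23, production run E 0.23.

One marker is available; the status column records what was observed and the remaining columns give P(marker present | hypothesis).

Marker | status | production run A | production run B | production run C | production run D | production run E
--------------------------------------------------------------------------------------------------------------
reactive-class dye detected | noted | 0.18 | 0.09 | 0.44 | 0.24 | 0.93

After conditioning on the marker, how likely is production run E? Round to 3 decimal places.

0.531

By Bayes' rule, the unnormalized weight for each hypothesis is prior × likelihood:
  production run A: 0.09 × 0.18 = 0.0162
  production run B: 0.23 × 0.09 = 0.0207
  production run C: 0.22 × 0.44 = 0.0968
  production run D: 0.23 × 0.24 = 0.0552
  production run E: 0.23 × 0.93 = 0.2139
Marginal likelihood of the evidence = 0.4028.
P(production run E | evidence) = 0.2139 / 0.4028 ≈ 0.531.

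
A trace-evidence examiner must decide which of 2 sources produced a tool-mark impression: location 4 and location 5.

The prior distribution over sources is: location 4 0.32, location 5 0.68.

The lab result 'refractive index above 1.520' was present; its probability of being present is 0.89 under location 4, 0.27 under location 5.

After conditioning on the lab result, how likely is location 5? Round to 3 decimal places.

0.392

For each hypothesis, the unnormalized posterior weight is prior × likelihood:
  location 4: 0.32 × 0.89 = 0.2848
  location 5: 0.68 × 0.27 = 0.1836
Marginal likelihood of the evidence = 0.4684.
P(location 5 | evidence) = 0.1836 / 0.4684 ≈ 0.392.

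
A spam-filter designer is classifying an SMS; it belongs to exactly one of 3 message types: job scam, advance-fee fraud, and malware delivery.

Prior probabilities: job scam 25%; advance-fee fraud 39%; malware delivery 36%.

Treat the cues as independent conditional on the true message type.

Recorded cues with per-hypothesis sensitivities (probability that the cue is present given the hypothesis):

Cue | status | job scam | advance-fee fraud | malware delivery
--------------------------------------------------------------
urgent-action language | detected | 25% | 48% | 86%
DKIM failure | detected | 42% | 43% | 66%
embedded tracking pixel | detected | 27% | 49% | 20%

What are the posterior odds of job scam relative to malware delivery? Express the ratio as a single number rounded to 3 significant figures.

0.173

The normalizing constant cancels in an odds ratio, so compute prior × likelihood for the two hypotheses only:
  job scam: 0.25 × 0.25 × 0.42 × 0.27 = 0.0070875
  malware delivery: 0.36 × 0.86 × 0.66 × 0.20 = 0.040867
Posterior odds = 0.0070875 / 0.040867 ≈ 0.173.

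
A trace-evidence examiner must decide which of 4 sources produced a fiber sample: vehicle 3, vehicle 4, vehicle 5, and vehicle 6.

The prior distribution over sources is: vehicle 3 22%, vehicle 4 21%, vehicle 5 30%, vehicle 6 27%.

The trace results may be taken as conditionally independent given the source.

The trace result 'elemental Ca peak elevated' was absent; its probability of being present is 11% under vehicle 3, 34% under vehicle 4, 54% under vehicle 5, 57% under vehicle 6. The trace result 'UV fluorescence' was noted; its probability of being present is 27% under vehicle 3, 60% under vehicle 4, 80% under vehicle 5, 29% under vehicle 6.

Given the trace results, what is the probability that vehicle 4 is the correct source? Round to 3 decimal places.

By Bayes' rule with conditional independence, the unnormalized weight for each hypothesis is prior × ∏ likelihoods (using 1 − P(present | H) for each absent trace result):
  vehicle 3: 0.22 × (1 − 0.11) × 0.27 = 0.052866
  vehicle 4: 0.21 × (1 − 0.34) × 0.60 = 0.08316
  vehicle 5: 0.30 × (1 − 0.54) × 0.80 = 0.1104
  vehicle 6: 0.27 × (1 − 0.57) × 0.29 = 0.033669
The unnormalized weights sum to 0.28009.
P(vehicle 4 | evidence) = 0.08316 / 0.28009 ≈ 0.297.

0.297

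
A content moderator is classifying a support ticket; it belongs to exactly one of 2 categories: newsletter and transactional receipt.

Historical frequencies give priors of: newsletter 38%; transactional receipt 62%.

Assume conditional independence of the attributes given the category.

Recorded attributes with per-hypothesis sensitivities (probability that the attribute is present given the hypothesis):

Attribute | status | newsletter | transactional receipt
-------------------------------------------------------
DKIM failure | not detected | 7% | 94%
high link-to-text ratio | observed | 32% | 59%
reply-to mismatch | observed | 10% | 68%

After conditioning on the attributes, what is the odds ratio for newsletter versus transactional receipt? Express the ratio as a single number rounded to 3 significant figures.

0.758

The normalizing constant cancels in an odds ratio, so compute prior × likelihood for the two hypotheses only (using 1 − P(present | H) for each absent attribute):
  newsletter: 0.38 × (1 − 0.07) × 0.32 × 0.10 = 0.011309
  transactional receipt: 0.62 × (1 − 0.94) × 0.59 × 0.68 = 0.014925
Posterior odds = 0.011309 / 0.014925 ≈ 0.758.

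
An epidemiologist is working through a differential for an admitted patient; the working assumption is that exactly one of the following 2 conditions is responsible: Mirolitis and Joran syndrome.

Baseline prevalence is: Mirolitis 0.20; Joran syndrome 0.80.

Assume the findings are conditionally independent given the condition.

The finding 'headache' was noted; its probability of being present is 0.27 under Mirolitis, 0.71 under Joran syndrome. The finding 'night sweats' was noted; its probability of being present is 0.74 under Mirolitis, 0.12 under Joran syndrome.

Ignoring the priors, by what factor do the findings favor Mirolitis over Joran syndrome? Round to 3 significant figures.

2.35

Joint likelihood of the evidence pattern under each hypothesis:
  Mirolitis: 0.27 × 0.74 = 0.1998
  Joran syndrome: 0.71 × 0.12 = 0.0852
Bayes factor = 0.1998 / 0.0852 ≈ 2.35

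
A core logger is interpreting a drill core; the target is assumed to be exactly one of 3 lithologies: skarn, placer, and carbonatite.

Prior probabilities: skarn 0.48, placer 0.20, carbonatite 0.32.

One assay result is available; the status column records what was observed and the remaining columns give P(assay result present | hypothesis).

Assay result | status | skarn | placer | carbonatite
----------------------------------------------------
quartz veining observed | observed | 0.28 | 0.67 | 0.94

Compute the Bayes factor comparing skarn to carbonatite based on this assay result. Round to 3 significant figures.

Likelihood of this assay result under each hypothesis:
  skarn: 0.28
  carbonatite: 0.94
Bayes factor = 0.28 / 0.94 ≈ 0.298

0.298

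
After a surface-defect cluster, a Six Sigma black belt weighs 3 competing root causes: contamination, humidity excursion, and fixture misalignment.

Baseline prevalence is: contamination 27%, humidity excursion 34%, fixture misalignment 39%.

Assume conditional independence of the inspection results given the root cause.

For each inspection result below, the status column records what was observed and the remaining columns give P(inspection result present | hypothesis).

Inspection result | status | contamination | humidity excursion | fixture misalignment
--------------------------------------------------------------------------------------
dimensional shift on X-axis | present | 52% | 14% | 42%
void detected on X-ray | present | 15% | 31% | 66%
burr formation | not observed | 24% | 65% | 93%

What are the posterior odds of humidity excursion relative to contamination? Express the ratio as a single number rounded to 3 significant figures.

The normalizing constant cancels in an odds ratio, so compute prior × likelihood for the two hypotheses only (using 1 − P(present | H) for each absent inspection result):
  humidity excursion: 0.34 × 0.14 × 0.31 × (1 − 0.65) = 0.0051646
  contamination: 0.27 × 0.52 × 0.15 × (1 − 0.24) = 0.016006
Posterior odds = 0.0051646 / 0.016006 ≈ 0.323.

0.323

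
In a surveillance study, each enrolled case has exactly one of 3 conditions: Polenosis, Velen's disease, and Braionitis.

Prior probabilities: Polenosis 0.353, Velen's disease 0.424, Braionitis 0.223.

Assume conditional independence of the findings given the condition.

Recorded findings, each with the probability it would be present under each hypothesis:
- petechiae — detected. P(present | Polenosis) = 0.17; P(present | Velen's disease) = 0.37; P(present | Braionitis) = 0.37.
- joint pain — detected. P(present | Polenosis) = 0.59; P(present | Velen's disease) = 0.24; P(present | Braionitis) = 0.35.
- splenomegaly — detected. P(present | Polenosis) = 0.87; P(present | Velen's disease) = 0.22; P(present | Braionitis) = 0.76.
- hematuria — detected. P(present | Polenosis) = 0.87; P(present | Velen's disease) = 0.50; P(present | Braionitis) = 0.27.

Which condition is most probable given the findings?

Polenosis

By Bayes' rule with conditional independence, the unnormalized weight for each hypothesis is prior × ∏ likelihoods:
  Polenosis: 0.353 × 0.17 × 0.59 × 0.87 × 0.87 = 0.026799
  Velen's disease: 0.424 × 0.37 × 0.24 × 0.22 × 0.50 = 0.0041416
  Braionitis: 0.223 × 0.37 × 0.35 × 0.76 × 0.27 = 0.0059259
The unnormalized weights sum to 0.036866.
P(Polenosis | evidence) ≈ 0.026799 / 0.036866 ≈ 0.727
P(Velen's disease | evidence) ≈ 0.0041416 / 0.036866 ≈ 0.112
P(Braionitis | evidence) ≈ 0.0059259 / 0.036866 ≈ 0.161
The largest is 0.727, so Polenosis is most probable.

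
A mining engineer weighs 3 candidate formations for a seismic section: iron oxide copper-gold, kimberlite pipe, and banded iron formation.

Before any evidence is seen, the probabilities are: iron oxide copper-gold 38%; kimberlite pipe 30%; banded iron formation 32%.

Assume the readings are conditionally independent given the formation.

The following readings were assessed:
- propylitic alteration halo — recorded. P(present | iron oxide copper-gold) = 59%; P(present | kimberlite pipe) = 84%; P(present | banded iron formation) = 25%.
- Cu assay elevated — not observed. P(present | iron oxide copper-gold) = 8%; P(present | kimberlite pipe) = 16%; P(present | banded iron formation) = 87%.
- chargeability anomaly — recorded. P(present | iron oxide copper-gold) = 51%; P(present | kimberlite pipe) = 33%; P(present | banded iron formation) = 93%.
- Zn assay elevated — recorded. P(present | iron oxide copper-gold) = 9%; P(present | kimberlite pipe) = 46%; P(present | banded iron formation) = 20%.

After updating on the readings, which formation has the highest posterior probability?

Multiply each prior by the joint likelihood of the reading pattern (using 1 − P(present | H) for each absent reading):
  iron oxide copper-gold: 0.38 × 0.59 × (1 − 0.08) × 0.51 × 0.09 = 0.0094675
  kimberlite pipe: 0.30 × 0.84 × (1 − 0.16) × 0.33 × 0.46 = 0.032133
  banded iron formation: 0.32 × 0.25 × (1 − 0.87) × 0.93 × 0.20 = 0.0019344
Marginal likelihood of the evidence = 0.043535.
P(iron oxide copper-gold | evidence) ≈ 0.0094675 / 0.043535 ≈ 0.217
P(kimberlite pipe | evidence) ≈ 0.032133 / 0.043535 ≈ 0.738
P(banded iron formation | evidence) ≈ 0.0019344 / 0.043535 ≈ 0.044
The largest is 0.738, so kimberlite pipe is most probable.

kimberlite pipe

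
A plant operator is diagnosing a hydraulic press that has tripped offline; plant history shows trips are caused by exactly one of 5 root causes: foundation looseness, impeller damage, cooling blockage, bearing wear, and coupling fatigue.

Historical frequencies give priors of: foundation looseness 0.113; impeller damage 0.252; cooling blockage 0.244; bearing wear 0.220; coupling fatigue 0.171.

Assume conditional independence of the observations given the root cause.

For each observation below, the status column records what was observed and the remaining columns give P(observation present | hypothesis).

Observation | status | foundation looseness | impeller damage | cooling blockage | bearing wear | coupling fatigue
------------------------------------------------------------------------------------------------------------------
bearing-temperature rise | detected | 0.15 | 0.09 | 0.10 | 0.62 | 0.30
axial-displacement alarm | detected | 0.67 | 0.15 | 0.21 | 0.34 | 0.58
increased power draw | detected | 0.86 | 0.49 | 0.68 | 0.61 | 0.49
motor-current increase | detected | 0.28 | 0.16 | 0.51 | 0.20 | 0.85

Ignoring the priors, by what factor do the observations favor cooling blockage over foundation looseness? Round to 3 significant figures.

0.301

Joint likelihood of the evidence pattern under each hypothesis:
  cooling blockage: 0.10 × 0.21 × 0.68 × 0.51 = 0.0072828
  foundation looseness: 0.15 × 0.67 × 0.86 × 0.28 = 0.0242
Bayes factor = 0.0072828 / 0.0242 ≈ 0.301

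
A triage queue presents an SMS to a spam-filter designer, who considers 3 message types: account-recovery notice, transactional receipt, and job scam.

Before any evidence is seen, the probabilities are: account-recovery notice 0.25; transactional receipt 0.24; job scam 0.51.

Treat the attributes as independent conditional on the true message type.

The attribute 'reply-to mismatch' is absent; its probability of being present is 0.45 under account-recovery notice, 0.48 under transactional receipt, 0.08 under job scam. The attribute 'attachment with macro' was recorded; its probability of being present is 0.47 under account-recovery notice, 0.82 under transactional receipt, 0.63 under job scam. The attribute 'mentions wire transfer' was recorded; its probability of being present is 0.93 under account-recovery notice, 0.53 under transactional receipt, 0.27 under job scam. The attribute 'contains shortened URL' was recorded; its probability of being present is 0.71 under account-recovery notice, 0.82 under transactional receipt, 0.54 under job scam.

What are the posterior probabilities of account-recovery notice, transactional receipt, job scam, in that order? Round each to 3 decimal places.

0.328, 0.341, 0.331

Multiply each prior by the joint likelihood of the attribute pattern (using 1 − P(present | H) for each absent attribute):
  account-recovery notice: 0.25 × (1 − 0.45) × 0.47 × 0.93 × 0.71 = 0.042672
  transactional receipt: 0.24 × (1 − 0.48) × 0.82 × 0.53 × 0.82 = 0.044475
  job scam: 0.51 × (1 − 0.08) × 0.63 × 0.27 × 0.54 = 0.043098
Normalizing constant Z = 0.042672 + 0.044475 + 0.043098 = 0.13025.
P(account-recovery notice | evidence) = 0.042672 / 0.13025 ≈ 0.328
P(transactional receipt | evidence) = 0.044475 / 0.13025 ≈ 0.341
P(job scam | evidence) = 0.043098 / 0.13025 ≈ 0.331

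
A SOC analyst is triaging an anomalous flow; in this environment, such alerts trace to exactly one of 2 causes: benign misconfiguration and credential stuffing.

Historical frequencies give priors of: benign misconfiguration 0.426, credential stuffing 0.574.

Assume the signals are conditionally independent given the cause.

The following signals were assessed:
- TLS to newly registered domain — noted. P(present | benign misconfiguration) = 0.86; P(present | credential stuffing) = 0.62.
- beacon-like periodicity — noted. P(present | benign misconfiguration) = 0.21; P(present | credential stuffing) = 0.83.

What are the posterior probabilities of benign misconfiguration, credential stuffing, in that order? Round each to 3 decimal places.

Multiply each prior by the joint likelihood of the signal pattern:
  benign misconfiguration: 0.426 × 0.86 × 0.21 = 0.076936
  credential stuffing: 0.574 × 0.62 × 0.83 = 0.29538
Marginal likelihood of the evidence = 0.37232.
P(benign misconfiguration | evidence) = 0.076936 / 0.37232 ≈ 0.207
P(credential stuffing | evidence) = 0.29538 / 0.37232 ≈ 0.793

0.207, 0.793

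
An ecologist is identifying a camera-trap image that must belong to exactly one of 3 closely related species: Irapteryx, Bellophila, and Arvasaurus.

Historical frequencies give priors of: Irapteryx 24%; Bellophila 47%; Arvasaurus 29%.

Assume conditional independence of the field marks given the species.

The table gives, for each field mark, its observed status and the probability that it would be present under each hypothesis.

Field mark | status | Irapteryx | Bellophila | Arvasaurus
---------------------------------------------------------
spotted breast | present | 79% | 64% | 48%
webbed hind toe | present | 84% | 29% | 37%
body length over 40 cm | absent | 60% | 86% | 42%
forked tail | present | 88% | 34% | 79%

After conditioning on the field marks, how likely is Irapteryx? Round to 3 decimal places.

For each hypothesis, the unnormalized posterior weight is prior × product of the field mark likelihoods (using 1 − P(present | H) for each absent field mark):
  Irapteryx: 0.24 × 0.79 × 0.84 × (1 − 0.60) × 0.88 = 0.056061
  Bellophila: 0.47 × 0.64 × 0.29 × (1 − 0.86) × 0.34 = 0.0041522
  Arvasaurus: 0.29 × 0.48 × 0.37 × (1 − 0.42) × 0.79 = 0.023599
The unnormalized weights sum to 0.083812.
P(Irapteryx | evidence) = 0.056061 / 0.083812 ≈ 0.669.

0.669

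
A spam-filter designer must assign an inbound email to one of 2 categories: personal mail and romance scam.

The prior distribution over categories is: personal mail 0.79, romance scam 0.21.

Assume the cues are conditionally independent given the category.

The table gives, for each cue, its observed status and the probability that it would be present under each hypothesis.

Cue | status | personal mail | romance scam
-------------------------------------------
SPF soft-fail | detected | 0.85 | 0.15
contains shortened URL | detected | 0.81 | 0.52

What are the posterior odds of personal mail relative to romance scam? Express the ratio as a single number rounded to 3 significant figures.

33.2

The normalizing constant cancels in an odds ratio, so compute prior × likelihood for the two hypotheses only:
  personal mail: 0.79 × 0.85 × 0.81 = 0.54392
  romance scam: 0.21 × 0.15 × 0.52 = 0.01638
Odds(personal mail : romance scam) = 0.54392 / 0.01638 ≈ 33.2.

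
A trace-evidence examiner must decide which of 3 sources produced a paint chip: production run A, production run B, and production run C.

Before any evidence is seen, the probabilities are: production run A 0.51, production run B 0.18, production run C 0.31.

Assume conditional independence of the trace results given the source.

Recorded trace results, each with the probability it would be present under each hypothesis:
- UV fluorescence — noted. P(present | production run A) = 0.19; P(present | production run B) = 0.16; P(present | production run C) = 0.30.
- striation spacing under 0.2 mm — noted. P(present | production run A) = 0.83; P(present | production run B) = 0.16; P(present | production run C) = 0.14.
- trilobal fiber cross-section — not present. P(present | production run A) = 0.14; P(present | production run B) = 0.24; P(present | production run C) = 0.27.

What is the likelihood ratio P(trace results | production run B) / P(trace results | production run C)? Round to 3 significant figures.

0.635

Joint likelihood of the trace result pattern under each hypothesis (using 1 − P(present | H) for each absent trace result):
  production run B: 0.16 × 0.16 × (1 − 0.24) = 0.019456
  production run C: 0.30 × 0.14 × (1 − 0.27) = 0.03066
Bayes factor = 0.019456 / 0.03066 ≈ 0.635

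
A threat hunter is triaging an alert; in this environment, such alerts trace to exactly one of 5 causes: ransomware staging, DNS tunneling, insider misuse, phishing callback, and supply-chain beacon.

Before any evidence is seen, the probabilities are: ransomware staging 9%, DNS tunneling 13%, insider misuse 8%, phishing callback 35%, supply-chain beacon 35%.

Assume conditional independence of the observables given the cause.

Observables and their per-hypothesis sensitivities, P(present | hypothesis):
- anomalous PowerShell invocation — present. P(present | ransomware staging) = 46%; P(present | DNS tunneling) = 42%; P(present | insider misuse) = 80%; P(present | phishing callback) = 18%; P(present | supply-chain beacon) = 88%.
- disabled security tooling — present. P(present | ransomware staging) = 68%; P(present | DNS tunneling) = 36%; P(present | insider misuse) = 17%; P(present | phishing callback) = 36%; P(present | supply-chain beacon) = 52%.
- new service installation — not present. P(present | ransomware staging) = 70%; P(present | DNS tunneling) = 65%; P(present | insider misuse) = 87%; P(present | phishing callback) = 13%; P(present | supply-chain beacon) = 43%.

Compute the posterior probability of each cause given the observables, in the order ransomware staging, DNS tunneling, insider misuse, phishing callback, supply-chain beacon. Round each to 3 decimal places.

By Bayes' rule with conditional independence, the unnormalized weight for each hypothesis is prior × ∏ likelihoods (using 1 − P(present | H) for each absent observable):
  ransomware staging: 0.09 × 0.46 × 0.68 × (1 − 0.70) = 0.0084456
  DNS tunneling: 0.13 × 0.42 × 0.36 × (1 − 0.65) = 0.0068796
  insider misuse: 0.08 × 0.80 × 0.17 × (1 − 0.87) = 0.0014144
  phishing callback: 0.35 × 0.18 × 0.36 × (1 − 0.13) = 0.019732
  supply-chain beacon: 0.35 × 0.88 × 0.52 × (1 − 0.43) = 0.091291
Marginal likelihood of the evidence = 0.12776.
P(ransomware staging | evidence) = 0.0084456 / 0.12776 ≈ 0.066
P(DNS tunneling | evidence) = 0.0068796 / 0.12776 ≈ 0.054
P(insider misuse | evidence) = 0.0014144 / 0.12776 ≈ 0.011
P(phishing callback | evidence) = 0.019732 / 0.12776 ≈ 0.154
P(supply-chain beacon | evidence) = 0.091291 / 0.12776 ≈ 0.715

0.066, 0.054, 0.011, 0.154, 0.715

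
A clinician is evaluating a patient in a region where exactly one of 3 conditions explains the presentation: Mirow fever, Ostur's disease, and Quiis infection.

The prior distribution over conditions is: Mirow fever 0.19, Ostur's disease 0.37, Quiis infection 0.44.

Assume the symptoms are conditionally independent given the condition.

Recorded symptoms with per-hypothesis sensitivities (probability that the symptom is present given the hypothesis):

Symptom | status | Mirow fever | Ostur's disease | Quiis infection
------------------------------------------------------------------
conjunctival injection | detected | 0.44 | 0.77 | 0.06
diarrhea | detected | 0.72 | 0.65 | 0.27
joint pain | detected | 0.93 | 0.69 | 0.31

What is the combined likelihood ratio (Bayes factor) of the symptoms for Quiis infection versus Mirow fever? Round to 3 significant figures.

0.0170

The Bayes factor is the ratio of the joint likelihoods of the symptom pattern under the two hypotheses.
  Quiis infection: 0.06 × 0.27 × 0.31 = 0.005022
  Mirow fever: 0.44 × 0.72 × 0.93 = 0.29462
Bayes factor = 0.005022 / 0.29462 ≈ 0.0170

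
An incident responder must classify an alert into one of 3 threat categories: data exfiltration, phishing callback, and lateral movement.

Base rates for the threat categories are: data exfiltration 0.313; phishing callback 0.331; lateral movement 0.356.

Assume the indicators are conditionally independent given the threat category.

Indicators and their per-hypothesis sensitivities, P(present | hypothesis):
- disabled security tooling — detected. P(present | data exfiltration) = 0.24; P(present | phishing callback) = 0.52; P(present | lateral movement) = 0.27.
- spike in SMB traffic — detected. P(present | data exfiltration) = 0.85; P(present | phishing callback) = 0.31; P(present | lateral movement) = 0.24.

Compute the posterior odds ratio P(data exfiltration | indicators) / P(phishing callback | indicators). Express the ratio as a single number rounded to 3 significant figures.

Posterior odds equal prior odds times the likelihood ratio; only the two competing hypotheses matter.
  data exfiltration: 0.313 × 0.24 × 0.85 = 0.063852
  phishing callback: 0.331 × 0.52 × 0.31 = 0.053357
Odds(data exfiltration : phishing callback) = 0.063852 / 0.053357 ≈ 1.20.

1.20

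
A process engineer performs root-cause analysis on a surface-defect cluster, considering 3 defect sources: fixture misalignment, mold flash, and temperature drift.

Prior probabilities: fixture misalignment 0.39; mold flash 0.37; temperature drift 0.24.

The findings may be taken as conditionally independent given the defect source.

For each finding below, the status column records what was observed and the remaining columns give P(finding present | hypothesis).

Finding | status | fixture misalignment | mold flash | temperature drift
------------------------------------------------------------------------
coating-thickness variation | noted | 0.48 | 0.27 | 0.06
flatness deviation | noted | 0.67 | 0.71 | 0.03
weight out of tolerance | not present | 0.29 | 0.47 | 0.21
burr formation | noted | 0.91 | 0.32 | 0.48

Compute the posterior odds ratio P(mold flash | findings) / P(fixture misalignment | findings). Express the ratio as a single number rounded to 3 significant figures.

0.148

Unnormalized posterior weight (prior times the finding likelihoods) for each of the two hypotheses (using 1 − P(present | H) for each absent finding):
  mold flash: 0.37 × 0.27 × 0.71 × (1 − 0.47) × 0.32 = 0.01203
  fixture misalignment: 0.39 × 0.48 × 0.67 × (1 − 0.29) × 0.91 = 0.081036
Odds(mold flash : fixture misalignment) = 0.01203 / 0.081036 ≈ 0.148.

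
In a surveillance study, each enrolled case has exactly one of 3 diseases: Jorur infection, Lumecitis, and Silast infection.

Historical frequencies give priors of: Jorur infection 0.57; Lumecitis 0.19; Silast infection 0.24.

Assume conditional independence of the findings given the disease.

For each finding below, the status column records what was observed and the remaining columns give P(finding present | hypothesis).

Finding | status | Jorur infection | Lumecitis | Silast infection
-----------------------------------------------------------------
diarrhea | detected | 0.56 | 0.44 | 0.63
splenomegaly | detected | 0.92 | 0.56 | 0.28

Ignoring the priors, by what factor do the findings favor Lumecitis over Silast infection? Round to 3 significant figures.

1.40

Joint likelihood of the evidence pattern under each hypothesis:
  Lumecitis: 0.44 × 0.56 = 0.2464
  Silast infection: 0.63 × 0.28 = 0.1764
Bayes factor = 0.2464 / 0.1764 ≈ 1.40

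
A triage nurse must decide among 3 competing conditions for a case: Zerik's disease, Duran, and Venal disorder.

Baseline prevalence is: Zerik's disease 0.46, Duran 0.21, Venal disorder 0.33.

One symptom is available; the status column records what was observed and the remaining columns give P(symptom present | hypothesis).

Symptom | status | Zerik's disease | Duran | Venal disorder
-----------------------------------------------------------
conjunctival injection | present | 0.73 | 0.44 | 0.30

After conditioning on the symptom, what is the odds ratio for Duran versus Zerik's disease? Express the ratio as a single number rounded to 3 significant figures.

0.275

Posterior odds equal prior odds times the likelihood ratio; only the two competing hypotheses matter.
  Duran: 0.21 × 0.44 = 0.0924
  Zerik's disease: 0.46 × 0.73 = 0.3358
Odds(Duran : Zerik's disease) = 0.0924 / 0.3358 ≈ 0.275.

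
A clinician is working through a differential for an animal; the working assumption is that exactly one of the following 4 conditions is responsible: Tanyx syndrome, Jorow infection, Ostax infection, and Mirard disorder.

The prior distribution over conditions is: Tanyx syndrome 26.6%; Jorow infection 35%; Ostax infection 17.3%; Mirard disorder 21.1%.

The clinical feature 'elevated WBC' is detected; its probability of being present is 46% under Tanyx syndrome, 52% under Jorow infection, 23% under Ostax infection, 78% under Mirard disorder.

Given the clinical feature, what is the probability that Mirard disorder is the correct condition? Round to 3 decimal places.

For each hypothesis, the unnormalized posterior weight is prior × likelihood:
  Tanyx syndrome: 0.266 × 0.46 = 0.12236
  Jorow infection: 0.350 × 0.52 = 0.182
  Ostax infection: 0.173 × 0.23 = 0.03979
  Mirard disorder: 0.211 × 0.78 = 0.16458
The unnormalized weights sum to 0.50873.
P(Mirard disorder | evidence) = 0.16458 / 0.50873 ≈ 0.324.

0.324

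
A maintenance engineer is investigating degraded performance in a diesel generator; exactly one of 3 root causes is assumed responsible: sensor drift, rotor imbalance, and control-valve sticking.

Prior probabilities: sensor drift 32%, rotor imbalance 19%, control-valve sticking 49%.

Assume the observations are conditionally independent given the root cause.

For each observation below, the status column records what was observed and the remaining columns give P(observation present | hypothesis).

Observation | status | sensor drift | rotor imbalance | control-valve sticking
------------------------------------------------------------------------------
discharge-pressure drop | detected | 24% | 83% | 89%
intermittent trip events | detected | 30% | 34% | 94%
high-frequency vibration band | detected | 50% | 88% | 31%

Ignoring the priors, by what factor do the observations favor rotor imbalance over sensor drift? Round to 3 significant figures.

6.90

The Bayes factor is the ratio of the joint likelihoods of the evidence pattern under the two hypotheses.
  rotor imbalance: 0.83 × 0.34 × 0.88 = 0.24834
  sensor drift: 0.24 × 0.30 × 0.50 = 0.036
Bayes factor = 0.24834 / 0.036 ≈ 6.90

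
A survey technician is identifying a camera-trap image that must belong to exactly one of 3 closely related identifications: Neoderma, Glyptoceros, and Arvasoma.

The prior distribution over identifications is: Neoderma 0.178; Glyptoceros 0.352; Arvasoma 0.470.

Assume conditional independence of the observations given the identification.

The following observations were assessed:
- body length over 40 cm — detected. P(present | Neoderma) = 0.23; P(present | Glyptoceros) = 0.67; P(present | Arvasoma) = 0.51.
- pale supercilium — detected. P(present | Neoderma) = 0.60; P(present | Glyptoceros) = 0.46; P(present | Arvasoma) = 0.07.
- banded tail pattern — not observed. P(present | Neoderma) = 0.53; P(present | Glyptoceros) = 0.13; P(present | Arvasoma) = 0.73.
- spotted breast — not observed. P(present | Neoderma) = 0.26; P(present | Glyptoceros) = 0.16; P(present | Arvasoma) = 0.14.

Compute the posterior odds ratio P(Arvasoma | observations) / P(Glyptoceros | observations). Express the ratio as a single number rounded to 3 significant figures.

0.0491

Unnormalized posterior weight (prior times the observation likelihoods) for each of the two hypotheses (using 1 − P(present | H) for each absent observation):
  Arvasoma: 0.470 × 0.51 × 0.07 × (1 − 0.73) × (1 − 0.14) = 0.0038961
  Glyptoceros: 0.352 × 0.67 × 0.46 × (1 − 0.13) × (1 − 0.16) = 0.079282
Odds(Arvasoma : Glyptoceros) = 0.0038961 / 0.079282 ≈ 0.0491.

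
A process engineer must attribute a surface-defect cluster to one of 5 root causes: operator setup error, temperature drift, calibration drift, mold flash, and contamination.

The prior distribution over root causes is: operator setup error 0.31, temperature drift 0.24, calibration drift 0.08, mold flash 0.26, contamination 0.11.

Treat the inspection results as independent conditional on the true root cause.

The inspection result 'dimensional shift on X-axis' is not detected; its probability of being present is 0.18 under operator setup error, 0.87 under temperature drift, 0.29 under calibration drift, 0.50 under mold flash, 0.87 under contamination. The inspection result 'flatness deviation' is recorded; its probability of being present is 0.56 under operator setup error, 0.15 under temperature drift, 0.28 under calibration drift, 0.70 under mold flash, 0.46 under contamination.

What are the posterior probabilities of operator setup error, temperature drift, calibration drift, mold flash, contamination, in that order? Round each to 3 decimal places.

For each hypothesis, the unnormalized posterior weight is prior × product of the inspection result likelihoods (using 1 − P(present | H) for each absent inspection result):
  operator setup error: 0.31 × (1 − 0.18) × 0.56 = 0.14235
  temperature drift: 0.24 × (1 − 0.87) × 0.15 = 0.00468
  calibration drift: 0.08 × (1 − 0.29) × 0.28 = 0.015904
  mold flash: 0.26 × (1 − 0.50) × 0.70 = 0.091
  contamination: 0.11 × (1 − 0.87) × 0.46 = 0.006578
Normalizing constant Z = 0.14235 + 0.00468 + 0.015904 + 0.091 + 0.006578 = 0.26051.
P(operator setup error | evidence) = 0.14235 / 0.26051 ≈ 0.546
P(temperature drift | evidence) = 0.00468 / 0.26051 ≈ 0.018
P(calibration drift | evidence) = 0.015904 / 0.26051 ≈ 0.061
P(mold flash | evidence) = 0.091 / 0.26051 ≈ 0.349
P(contamination | evidence) = 0.006578 / 0.26051 ≈ 0.025

0.546, 0.018, 0.061, 0.349, 0.025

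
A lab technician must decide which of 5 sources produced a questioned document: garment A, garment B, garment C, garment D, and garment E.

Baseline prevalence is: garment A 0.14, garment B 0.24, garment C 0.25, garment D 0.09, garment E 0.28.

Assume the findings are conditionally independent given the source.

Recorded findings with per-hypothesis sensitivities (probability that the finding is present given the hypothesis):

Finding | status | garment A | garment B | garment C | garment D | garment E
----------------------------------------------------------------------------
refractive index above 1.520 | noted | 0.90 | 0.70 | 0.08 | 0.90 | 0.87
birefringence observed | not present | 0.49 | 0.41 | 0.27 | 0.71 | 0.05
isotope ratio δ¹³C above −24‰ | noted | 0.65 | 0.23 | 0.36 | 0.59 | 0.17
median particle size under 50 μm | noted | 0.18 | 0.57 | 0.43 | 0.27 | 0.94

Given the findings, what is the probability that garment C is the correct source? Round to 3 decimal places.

0.036

By Bayes' rule with conditional independence, the unnormalized weight for each hypothesis is prior × ∏ likelihoods (using 1 − P(present | H) for each absent finding):
  garment A: 0.14 × 0.90 × (1 − 0.49) × 0.65 × 0.18 = 0.0075184
  garment B: 0.24 × 0.70 × (1 − 0.41) × 0.23 × 0.57 = 0.012995
  garment C: 0.25 × 0.08 × (1 − 0.27) × 0.36 × 0.43 = 0.0022601
  garment D: 0.09 × 0.90 × (1 − 0.71) × 0.59 × 0.27 = 0.003742
  garment E: 0.28 × 0.87 × (1 − 0.05) × 0.17 × 0.94 = 0.036981
The unnormalized weights sum to 0.063496.
P(garment C | evidence) = 0.0022601 / 0.063496 ≈ 0.036.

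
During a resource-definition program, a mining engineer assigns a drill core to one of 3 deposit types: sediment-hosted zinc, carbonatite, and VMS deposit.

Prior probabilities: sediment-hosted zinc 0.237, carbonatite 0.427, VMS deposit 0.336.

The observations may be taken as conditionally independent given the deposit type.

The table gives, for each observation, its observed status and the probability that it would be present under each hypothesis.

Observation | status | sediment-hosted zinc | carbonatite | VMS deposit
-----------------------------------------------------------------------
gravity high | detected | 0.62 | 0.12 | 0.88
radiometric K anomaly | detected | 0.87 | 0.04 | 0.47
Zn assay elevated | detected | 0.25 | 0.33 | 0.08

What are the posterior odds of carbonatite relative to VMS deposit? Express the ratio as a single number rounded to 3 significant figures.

0.0608

The normalizing constant cancels in an odds ratio, so compute prior × likelihood for the two hypotheses only:
  carbonatite: 0.427 × 0.12 × 0.04 × 0.33 = 0.00067637
  VMS deposit: 0.336 × 0.88 × 0.47 × 0.08 = 0.011118
Posterior odds = 0.00067637 / 0.011118 ≈ 0.0608.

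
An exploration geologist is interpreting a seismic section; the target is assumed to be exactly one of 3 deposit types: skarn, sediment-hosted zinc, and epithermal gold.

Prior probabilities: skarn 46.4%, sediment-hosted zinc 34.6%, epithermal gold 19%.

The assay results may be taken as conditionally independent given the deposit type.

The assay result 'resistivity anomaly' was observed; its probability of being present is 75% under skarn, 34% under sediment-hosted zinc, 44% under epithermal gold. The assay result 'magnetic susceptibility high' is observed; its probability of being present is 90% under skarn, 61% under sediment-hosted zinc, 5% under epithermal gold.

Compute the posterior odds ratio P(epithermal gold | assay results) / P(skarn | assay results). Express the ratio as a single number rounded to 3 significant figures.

0.0133

Unnormalized posterior weight (prior times the assay result likelihoods) for each of the two hypotheses:
  epithermal gold: 0.190 × 0.44 × 0.05 = 0.00418
  skarn: 0.464 × 0.75 × 0.90 = 0.3132
Odds(epithermal gold : skarn) = 0.00418 / 0.3132 ≈ 0.0133.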